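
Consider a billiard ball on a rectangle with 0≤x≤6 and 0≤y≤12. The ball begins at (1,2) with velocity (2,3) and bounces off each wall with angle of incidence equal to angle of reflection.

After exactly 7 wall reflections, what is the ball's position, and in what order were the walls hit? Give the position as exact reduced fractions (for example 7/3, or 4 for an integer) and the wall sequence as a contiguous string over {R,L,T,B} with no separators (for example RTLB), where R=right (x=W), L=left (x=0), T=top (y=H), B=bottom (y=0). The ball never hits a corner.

Final position: (0,23/2)
Wall sequence: RTLBRTL

1. t=5/2 → R at (6,19/2); v=(-2,3)
2. t=5/6 → T at (13/3,12); v=(-2,-3)
3. t=13/6 → L at (0,11/2); v=(2,-3)
4. t=11/6 → B at (11/3,0); v=(2,3)
5. t=7/6 → R at (6,7/2); v=(-2,3)
6. t=17/6 → T at (1/3,12); v=(-2,-3)
7. t=1/6 → L at (0,23/2); v=(2,-3)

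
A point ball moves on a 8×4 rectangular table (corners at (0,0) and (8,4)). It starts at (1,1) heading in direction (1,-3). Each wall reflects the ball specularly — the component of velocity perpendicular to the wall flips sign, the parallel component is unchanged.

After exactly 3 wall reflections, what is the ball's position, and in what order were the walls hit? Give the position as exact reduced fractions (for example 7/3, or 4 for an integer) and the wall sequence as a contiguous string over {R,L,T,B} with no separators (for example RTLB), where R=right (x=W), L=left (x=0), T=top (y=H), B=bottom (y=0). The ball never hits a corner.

Final position: (4,0)
Wall sequence: BTB

1. t=1/3 → B at (4/3,0); v=(1,3)
2. t=4/3 → T at (8/3,4); v=(1,-3)
3. t=4/3 → B at (4,0); v=(1,3)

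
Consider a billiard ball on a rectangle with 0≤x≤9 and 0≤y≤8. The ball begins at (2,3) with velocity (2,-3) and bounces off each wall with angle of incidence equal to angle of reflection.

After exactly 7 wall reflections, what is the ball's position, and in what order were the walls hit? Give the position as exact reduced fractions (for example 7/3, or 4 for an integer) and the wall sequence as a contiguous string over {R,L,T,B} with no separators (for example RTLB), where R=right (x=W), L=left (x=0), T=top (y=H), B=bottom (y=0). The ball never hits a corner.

1. t=1 → B at (4,0); v=(2,3)
2. t=5/2 → R at (9,15/2); v=(-2,3)
3. t=1/6 → T at (26/3,8); v=(-2,-3)
4. t=8/3 → B at (10/3,0); v=(-2,3)
5. t=5/3 → L at (0,5); v=(2,3)
6. t=1 → T at (2,8); v=(2,-3)
7. t=8/3 → B at (22/3,0); v=(2,3)

Final position: (22/3,0)
Wall sequence: BRTBLTB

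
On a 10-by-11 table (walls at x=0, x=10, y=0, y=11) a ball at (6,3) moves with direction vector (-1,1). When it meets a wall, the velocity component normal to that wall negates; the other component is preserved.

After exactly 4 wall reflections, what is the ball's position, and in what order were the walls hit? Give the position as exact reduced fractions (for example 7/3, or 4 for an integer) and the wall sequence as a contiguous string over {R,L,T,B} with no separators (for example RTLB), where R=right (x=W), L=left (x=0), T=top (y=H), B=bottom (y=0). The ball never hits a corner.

1. t=6 → L at (0,9); v=(1,1)
2. t=2 → T at (2,11); v=(1,-1)
3. t=8 → R at (10,3); v=(-1,-1)
4. t=3 → B at (7,0); v=(-1,1)

Final position: (7,0)
Wall sequence: LTRB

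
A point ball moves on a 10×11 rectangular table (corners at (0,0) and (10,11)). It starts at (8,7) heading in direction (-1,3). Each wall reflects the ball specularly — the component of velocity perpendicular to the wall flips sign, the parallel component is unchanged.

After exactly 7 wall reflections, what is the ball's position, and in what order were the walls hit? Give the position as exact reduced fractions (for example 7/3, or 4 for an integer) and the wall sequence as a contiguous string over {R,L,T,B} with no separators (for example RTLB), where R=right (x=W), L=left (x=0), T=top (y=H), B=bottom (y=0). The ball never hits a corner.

Final position: (10,5)
Wall sequence: TBLTBTR

1. t=4/3 → T at (20/3,11); v=(-1,-3)
2. t=11/3 → B at (3,0); v=(-1,3)
3. t=3 → L at (0,9); v=(1,3)
4. t=2/3 → T at (2/3,11); v=(1,-3)
5. t=11/3 → B at (13/3,0); v=(1,3)
6. t=11/3 → T at (8,11); v=(1,-3)
7. t=2 → R at (10,5); v=(-1,-3)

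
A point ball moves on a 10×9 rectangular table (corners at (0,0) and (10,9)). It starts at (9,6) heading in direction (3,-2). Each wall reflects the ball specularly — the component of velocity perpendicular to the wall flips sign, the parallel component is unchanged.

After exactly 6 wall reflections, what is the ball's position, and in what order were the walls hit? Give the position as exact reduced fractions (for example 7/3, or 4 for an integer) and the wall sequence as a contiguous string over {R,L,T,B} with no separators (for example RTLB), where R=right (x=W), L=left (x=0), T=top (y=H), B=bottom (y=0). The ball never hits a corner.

Final position: (0,10/3)
Wall sequence: RBLRTL

1. t=1/3 → R at (10,16/3); v=(-3,-2)
2. t=8/3 → B at (2,0); v=(-3,2)
3. t=2/3 → L at (0,4/3); v=(3,2)
4. t=10/3 → R at (10,8); v=(-3,2)
5. t=1/2 → T at (17/2,9); v=(-3,-2)
6. t=17/6 → L at (0,10/3); v=(3,-2)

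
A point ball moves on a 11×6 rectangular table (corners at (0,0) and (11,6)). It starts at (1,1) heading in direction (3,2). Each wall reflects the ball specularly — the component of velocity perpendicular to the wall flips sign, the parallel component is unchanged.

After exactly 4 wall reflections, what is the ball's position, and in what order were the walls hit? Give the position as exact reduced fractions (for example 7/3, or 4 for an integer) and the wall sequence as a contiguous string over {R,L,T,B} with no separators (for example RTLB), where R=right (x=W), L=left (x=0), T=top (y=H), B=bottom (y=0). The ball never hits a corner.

Final position: (0,3)
Wall sequence: TRBL

1. t=5/2 → T at (17/2,6); v=(3,-2)
2. t=5/6 → R at (11,13/3); v=(-3,-2)
3. t=13/6 → B at (9/2,0); v=(-3,2)
4. t=3/2 → L at (0,3); v=(3,2)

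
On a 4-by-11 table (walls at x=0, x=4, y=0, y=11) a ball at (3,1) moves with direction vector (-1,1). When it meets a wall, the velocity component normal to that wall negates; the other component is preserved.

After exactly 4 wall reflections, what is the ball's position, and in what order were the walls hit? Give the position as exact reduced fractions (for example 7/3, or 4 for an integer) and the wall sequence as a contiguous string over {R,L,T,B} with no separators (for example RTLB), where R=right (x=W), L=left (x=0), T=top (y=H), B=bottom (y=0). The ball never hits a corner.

Final position: (0,10)
Wall sequence: LRTL

1. t=3 → L at (0,4); v=(1,1)
2. t=4 → R at (4,8); v=(-1,1)
3. t=3 → T at (1,11); v=(-1,-1)
4. t=1 → L at (0,10); v=(1,-1)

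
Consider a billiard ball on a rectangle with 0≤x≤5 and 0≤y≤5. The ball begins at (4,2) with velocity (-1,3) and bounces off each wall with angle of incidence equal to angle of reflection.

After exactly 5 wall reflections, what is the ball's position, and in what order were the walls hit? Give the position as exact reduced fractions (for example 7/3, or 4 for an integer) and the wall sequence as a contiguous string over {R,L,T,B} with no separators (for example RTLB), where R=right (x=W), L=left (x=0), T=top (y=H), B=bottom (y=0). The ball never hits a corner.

1. t=1 → T at (3,5); v=(-1,-3)
2. t=5/3 → B at (4/3,0); v=(-1,3)
3. t=4/3 → L at (0,4); v=(1,3)
4. t=1/3 → T at (1/3,5); v=(1,-3)
5. t=5/3 → B at (2,0); v=(1,3)

Final position: (2,0)
Wall sequence: TBLTB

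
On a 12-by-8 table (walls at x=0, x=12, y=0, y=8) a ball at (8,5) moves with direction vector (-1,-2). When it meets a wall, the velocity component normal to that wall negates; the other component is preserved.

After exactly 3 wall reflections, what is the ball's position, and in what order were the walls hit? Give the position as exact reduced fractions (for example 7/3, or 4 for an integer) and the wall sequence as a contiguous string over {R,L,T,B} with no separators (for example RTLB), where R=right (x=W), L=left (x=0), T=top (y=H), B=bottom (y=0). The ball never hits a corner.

1. t=5/2 → B at (11/2,0); v=(-1,2)
2. t=4 → T at (3/2,8); v=(-1,-2)
3. t=3/2 → L at (0,5); v=(1,-2)

Final position: (0,5)
Wall sequence: BTL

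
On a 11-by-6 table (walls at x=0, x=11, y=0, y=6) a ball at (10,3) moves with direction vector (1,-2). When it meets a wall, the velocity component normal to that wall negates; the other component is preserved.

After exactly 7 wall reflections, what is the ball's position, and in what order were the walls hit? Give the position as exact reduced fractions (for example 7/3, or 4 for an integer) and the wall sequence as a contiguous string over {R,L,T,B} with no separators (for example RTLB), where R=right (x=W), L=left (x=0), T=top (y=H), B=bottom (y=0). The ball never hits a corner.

Final position: (3/2,0)
Wall sequence: RBTBTLB

1. t=1 → R at (11,1); v=(-1,-2)
2. t=1/2 → B at (21/2,0); v=(-1,2)
3. t=3 → T at (15/2,6); v=(-1,-2)
4. t=3 → B at (9/2,0); v=(-1,2)
5. t=3 → T at (3/2,6); v=(-1,-2)
6. t=3/2 → L at (0,3); v=(1,-2)
7. t=3/2 → B at (3/2,0); v=(1,2)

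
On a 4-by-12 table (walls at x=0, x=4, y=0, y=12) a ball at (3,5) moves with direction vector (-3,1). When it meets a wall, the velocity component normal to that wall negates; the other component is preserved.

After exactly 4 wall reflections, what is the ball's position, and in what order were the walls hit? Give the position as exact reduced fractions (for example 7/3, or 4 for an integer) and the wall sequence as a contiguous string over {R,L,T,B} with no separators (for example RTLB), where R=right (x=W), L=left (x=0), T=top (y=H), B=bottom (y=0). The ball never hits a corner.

1. t=1 → L at (0,6); v=(3,1)
2. t=4/3 → R at (4,22/3); v=(-3,1)
3. t=4/3 → L at (0,26/3); v=(3,1)
4. t=4/3 → R at (4,10); v=(-3,1)

Final position: (4,10)
Wall sequence: LRLR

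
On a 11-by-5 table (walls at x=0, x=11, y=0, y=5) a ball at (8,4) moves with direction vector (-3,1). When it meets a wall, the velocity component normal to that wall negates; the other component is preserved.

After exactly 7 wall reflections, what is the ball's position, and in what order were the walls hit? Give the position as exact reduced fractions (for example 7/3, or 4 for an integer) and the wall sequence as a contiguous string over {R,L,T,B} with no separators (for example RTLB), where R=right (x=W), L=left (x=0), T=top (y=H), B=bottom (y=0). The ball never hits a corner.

1. t=1 → T at (5,5); v=(-3,-1)
2. t=5/3 → L at (0,10/3); v=(3,-1)
3. t=10/3 → B at (10,0); v=(3,1)
4. t=1/3 → R at (11,1/3); v=(-3,1)
5. t=11/3 → L at (0,4); v=(3,1)
6. t=1 → T at (3,5); v=(3,-1)
7. t=8/3 → R at (11,7/3); v=(-3,-1)

Final position: (11,7/3)
Wall sequence: TLBRLTR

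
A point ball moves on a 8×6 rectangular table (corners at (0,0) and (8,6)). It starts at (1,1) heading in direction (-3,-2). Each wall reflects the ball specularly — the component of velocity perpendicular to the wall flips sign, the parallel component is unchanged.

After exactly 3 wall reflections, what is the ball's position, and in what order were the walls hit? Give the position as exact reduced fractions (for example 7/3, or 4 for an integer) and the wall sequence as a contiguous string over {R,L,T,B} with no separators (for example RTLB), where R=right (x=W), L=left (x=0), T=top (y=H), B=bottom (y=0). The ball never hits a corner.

Final position: (8,5)
Wall sequence: LBR

1. t=1/3 → L at (0,1/3); v=(3,-2)
2. t=1/6 → B at (1/2,0); v=(3,2)
3. t=5/2 → R at (8,5); v=(-3,2)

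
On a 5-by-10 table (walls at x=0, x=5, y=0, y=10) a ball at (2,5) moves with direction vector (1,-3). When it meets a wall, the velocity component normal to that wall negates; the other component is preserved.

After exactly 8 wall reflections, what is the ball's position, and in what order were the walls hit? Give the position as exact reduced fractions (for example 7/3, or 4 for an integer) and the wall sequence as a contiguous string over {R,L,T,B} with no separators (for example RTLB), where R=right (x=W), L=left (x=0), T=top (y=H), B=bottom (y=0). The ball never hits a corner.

Final position: (3,0)
Wall sequence: BRTLBTRB

1. t=5/3 → B at (11/3,0); v=(1,3)
2. t=4/3 → R at (5,4); v=(-1,3)
3. t=2 → T at (3,10); v=(-1,-3)
4. t=3 → L at (0,1); v=(1,-3)
5. t=1/3 → B at (1/3,0); v=(1,3)
6. t=10/3 → T at (11/3,10); v=(1,-3)
7. t=4/3 → R at (5,6); v=(-1,-3)
8. t=2 → B at (3,0); v=(-1,3)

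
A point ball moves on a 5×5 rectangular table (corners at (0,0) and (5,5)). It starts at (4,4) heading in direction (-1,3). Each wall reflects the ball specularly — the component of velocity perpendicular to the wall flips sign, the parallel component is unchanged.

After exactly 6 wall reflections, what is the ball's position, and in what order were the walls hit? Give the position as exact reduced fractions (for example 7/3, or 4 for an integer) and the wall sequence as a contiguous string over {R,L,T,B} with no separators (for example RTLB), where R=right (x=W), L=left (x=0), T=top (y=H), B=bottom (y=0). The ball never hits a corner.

Final position: (3,5)
Wall sequence: TBTLBT

1. t=1/3 → T at (11/3,5); v=(-1,-3)
2. t=5/3 → B at (2,0); v=(-1,3)
3. t=5/3 → T at (1/3,5); v=(-1,-3)
4. t=1/3 → L at (0,4); v=(1,-3)
5. t=4/3 → B at (4/3,0); v=(1,3)
6. t=5/3 → T at (3,5); v=(1,-3)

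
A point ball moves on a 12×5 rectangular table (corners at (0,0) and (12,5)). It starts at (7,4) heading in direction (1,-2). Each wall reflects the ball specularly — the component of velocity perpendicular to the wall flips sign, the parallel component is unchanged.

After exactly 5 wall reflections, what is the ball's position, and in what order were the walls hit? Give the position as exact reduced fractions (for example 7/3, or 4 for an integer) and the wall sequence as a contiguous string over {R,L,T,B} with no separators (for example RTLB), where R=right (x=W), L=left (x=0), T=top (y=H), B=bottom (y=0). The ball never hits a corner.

Final position: (15/2,5)
Wall sequence: BTRBT

1. t=2 → B at (9,0); v=(1,2)
2. t=5/2 → T at (23/2,5); v=(1,-2)
3. t=1/2 → R at (12,4); v=(-1,-2)
4. t=2 → B at (10,0); v=(-1,2)
5. t=5/2 → T at (15/2,5); v=(-1,-2)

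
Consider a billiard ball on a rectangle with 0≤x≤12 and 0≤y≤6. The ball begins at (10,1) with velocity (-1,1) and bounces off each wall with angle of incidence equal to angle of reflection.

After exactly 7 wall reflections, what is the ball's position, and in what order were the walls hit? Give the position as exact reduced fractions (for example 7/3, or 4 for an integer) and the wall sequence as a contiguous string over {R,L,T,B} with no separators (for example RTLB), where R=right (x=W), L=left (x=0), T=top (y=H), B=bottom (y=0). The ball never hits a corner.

Final position: (5,6)
Wall sequence: TLBTRBT

1. t=5 → T at (5,6); v=(-1,-1)
2. t=5 → L at (0,1); v=(1,-1)
3. t=1 → B at (1,0); v=(1,1)
4. t=6 → T at (7,6); v=(1,-1)
5. t=5 → R at (12,1); v=(-1,-1)
6. t=1 → B at (11,0); v=(-1,1)
7. t=6 → T at (5,6); v=(-1,-1)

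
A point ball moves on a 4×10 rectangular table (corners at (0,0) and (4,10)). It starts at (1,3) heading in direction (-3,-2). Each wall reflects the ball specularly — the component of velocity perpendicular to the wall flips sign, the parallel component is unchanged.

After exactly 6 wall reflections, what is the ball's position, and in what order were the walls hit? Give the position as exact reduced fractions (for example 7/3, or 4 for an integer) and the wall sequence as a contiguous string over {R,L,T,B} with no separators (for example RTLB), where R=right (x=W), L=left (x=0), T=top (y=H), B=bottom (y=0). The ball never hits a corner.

1. t=1/3 → L at (0,7/3); v=(3,-2)
2. t=7/6 → B at (7/2,0); v=(3,2)
3. t=1/6 → R at (4,1/3); v=(-3,2)
4. t=4/3 → L at (0,3); v=(3,2)
5. t=4/3 → R at (4,17/3); v=(-3,2)
6. t=4/3 → L at (0,25/3); v=(3,2)

Final position: (0,25/3)
Wall sequence: LBRLRL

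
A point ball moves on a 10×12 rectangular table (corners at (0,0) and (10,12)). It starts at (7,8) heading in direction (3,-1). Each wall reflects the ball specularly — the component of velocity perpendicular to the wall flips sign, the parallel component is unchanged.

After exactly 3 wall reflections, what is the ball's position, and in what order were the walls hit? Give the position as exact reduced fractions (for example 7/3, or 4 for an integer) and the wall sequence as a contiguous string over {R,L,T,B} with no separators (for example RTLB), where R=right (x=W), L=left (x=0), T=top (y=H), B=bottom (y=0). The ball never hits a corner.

Final position: (10,1/3)
Wall sequence: RLR

1. t=1 → R at (10,7); v=(-3,-1)
2. t=10/3 → L at (0,11/3); v=(3,-1)
3. t=10/3 → R at (10,1/3); v=(-3,-1)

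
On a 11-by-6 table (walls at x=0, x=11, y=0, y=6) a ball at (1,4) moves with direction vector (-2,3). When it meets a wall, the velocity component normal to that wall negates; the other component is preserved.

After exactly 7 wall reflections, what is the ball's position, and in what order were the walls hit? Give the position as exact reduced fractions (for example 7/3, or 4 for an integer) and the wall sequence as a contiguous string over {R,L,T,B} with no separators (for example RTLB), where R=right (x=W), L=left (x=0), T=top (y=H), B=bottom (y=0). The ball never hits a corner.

Final position: (17/3,6)
Wall sequence: LTBTRBT

1. t=1/2 → L at (0,11/2); v=(2,3)
2. t=1/6 → T at (1/3,6); v=(2,-3)
3. t=2 → B at (13/3,0); v=(2,3)
4. t=2 → T at (25/3,6); v=(2,-3)
5. t=4/3 → R at (11,2); v=(-2,-3)
6. t=2/3 → B at (29/3,0); v=(-2,3)
7. t=2 → T at (17/3,6); v=(-2,-3)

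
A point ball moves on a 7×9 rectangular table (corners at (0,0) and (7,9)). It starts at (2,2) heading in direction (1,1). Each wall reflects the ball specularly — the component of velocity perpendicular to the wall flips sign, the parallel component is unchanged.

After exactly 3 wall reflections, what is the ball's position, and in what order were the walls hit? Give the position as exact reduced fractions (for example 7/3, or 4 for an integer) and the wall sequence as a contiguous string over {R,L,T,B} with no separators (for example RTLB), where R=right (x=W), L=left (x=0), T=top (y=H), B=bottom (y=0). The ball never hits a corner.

1. t=5 → R at (7,7); v=(-1,1)
2. t=2 → T at (5,9); v=(-1,-1)
3. t=5 → L at (0,4); v=(1,-1)

Final position: (0,4)
Wall sequence: RTL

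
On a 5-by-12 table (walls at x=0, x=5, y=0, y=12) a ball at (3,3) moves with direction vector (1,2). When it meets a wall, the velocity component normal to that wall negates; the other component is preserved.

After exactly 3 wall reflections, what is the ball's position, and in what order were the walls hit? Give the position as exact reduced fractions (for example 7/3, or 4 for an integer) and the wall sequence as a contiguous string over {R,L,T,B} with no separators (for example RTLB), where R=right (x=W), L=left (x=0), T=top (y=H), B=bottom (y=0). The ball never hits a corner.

Final position: (0,7)
Wall sequence: RTL

1. t=2 → R at (5,7); v=(-1,2)
2. t=5/2 → T at (5/2,12); v=(-1,-2)
3. t=5/2 → L at (0,7); v=(1,-2)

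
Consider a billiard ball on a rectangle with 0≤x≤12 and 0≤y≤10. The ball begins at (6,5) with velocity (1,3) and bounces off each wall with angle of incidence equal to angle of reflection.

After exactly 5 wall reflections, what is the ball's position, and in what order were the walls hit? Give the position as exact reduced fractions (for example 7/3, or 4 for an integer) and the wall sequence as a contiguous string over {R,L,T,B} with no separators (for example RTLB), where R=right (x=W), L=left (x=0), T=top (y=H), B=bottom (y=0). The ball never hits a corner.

1. t=5/3 → T at (23/3,10); v=(1,-3)
2. t=10/3 → B at (11,0); v=(1,3)
3. t=1 → R at (12,3); v=(-1,3)
4. t=7/3 → T at (29/3,10); v=(-1,-3)
5. t=10/3 → B at (19/3,0); v=(-1,3)

Final position: (19/3,0)
Wall sequence: TBRTB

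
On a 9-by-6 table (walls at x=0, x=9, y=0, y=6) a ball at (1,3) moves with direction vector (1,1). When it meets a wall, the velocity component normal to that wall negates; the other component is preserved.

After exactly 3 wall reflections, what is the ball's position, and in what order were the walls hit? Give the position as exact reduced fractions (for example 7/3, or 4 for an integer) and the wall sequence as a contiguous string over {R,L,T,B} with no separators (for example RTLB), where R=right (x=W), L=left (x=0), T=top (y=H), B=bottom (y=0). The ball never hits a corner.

Final position: (8,0)
Wall sequence: TRB

1. t=3 → T at (4,6); v=(1,-1)
2. t=5 → R at (9,1); v=(-1,-1)
3. t=1 → B at (8,0); v=(-1,1)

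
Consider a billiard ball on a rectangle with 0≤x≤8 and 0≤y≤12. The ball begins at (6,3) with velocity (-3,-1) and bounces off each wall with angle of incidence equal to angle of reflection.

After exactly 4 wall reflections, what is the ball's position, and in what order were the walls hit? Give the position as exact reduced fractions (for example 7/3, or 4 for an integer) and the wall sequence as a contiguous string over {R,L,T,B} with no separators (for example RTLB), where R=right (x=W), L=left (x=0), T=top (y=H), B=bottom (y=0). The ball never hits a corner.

Final position: (0,13/3)
Wall sequence: LBRL

1. t=2 → L at (0,1); v=(3,-1)
2. t=1 → B at (3,0); v=(3,1)
3. t=5/3 → R at (8,5/3); v=(-3,1)
4. t=8/3 → L at (0,13/3); v=(3,1)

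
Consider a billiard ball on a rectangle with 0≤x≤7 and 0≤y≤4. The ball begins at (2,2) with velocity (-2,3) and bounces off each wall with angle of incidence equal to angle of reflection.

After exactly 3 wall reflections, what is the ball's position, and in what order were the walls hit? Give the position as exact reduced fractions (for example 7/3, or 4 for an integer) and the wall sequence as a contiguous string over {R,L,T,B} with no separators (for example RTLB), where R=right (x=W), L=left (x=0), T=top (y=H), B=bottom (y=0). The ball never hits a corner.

Final position: (2,0)
Wall sequence: TLB

1. t=2/3 → T at (2/3,4); v=(-2,-3)
2. t=1/3 → L at (0,3); v=(2,-3)
3. t=1 → B at (2,0); v=(2,3)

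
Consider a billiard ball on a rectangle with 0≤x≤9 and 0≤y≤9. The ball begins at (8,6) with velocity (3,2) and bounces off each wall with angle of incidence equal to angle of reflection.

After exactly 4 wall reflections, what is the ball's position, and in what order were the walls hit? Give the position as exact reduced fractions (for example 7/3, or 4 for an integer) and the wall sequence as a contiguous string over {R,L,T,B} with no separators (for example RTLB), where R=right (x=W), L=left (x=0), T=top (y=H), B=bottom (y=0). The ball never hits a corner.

1. t=1/3 → R at (9,20/3); v=(-3,2)
2. t=7/6 → T at (11/2,9); v=(-3,-2)
3. t=11/6 → L at (0,16/3); v=(3,-2)
4. t=8/3 → B at (8,0); v=(3,2)

Final position: (8,0)
Wall sequence: RTLB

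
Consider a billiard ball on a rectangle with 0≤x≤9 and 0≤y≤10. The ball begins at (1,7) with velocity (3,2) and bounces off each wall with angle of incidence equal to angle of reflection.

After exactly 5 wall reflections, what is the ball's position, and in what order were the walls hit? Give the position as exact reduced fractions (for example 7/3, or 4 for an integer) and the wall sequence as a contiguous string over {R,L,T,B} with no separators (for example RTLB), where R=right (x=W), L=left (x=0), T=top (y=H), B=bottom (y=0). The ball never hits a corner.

Final position: (9,13/3)
Wall sequence: TRLBR

1. t=3/2 → T at (11/2,10); v=(3,-2)
2. t=7/6 → R at (9,23/3); v=(-3,-2)
3. t=3 → L at (0,5/3); v=(3,-2)
4. t=5/6 → B at (5/2,0); v=(3,2)
5. t=13/6 → R at (9,13/3); v=(-3,2)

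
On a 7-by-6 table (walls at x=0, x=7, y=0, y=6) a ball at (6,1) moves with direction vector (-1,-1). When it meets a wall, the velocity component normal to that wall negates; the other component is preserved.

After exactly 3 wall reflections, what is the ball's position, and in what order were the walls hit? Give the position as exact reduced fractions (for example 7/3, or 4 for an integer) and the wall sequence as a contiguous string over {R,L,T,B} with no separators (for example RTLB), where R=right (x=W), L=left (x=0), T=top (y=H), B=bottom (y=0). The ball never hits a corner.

1. t=1 → B at (5,0); v=(-1,1)
2. t=5 → L at (0,5); v=(1,1)
3. t=1 → T at (1,6); v=(1,-1)

Final position: (1,6)
Wall sequence: BLT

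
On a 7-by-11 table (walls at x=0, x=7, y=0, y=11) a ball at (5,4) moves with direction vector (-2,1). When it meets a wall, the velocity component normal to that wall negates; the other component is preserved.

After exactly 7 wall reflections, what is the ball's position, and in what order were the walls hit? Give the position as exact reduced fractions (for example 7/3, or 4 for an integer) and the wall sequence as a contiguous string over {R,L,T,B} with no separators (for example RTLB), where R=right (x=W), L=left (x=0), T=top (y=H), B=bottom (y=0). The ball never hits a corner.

Final position: (3,0)
Wall sequence: LRTLRLB

1. t=5/2 → L at (0,13/2); v=(2,1)
2. t=7/2 → R at (7,10); v=(-2,1)
3. t=1 → T at (5,11); v=(-2,-1)
4. t=5/2 → L at (0,17/2); v=(2,-1)
5. t=7/2 → R at (7,5); v=(-2,-1)
6. t=7/2 → L at (0,3/2); v=(2,-1)
7. t=3/2 → B at (3,0); v=(2,1)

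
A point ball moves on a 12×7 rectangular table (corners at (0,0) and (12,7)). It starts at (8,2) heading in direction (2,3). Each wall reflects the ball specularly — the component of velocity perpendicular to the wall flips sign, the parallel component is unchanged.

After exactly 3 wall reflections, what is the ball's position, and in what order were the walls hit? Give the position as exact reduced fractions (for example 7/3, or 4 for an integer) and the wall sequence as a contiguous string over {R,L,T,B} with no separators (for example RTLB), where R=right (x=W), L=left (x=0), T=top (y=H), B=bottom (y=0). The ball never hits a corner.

1. t=5/3 → T at (34/3,7); v=(2,-3)
2. t=1/3 → R at (12,6); v=(-2,-3)
3. t=2 → B at (8,0); v=(-2,3)

Final position: (8,0)
Wall sequence: TRB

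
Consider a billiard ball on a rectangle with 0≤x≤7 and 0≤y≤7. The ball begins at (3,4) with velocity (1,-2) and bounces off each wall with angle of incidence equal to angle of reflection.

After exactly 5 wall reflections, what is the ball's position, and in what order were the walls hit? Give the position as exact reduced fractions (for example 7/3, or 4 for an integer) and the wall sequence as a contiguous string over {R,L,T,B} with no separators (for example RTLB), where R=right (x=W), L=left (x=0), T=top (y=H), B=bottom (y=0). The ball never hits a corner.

1. t=2 → B at (5,0); v=(1,2)
2. t=2 → R at (7,4); v=(-1,2)
3. t=3/2 → T at (11/2,7); v=(-1,-2)
4. t=7/2 → B at (2,0); v=(-1,2)
5. t=2 → L at (0,4); v=(1,2)

Final position: (0,4)
Wall sequence: BRTBL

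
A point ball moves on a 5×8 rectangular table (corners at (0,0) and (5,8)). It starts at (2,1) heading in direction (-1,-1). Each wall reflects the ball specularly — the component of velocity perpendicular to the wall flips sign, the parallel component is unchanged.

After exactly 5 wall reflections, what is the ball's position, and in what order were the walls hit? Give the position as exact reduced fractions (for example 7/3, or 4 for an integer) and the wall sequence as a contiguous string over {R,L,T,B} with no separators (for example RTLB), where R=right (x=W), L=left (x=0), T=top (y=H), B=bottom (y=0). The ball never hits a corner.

1. t=1 → B at (1,0); v=(-1,1)
2. t=1 → L at (0,1); v=(1,1)
3. t=5 → R at (5,6); v=(-1,1)
4. t=2 → T at (3,8); v=(-1,-1)
5. t=3 → L at (0,5); v=(1,-1)

Final position: (0,5)
Wall sequence: BLRTL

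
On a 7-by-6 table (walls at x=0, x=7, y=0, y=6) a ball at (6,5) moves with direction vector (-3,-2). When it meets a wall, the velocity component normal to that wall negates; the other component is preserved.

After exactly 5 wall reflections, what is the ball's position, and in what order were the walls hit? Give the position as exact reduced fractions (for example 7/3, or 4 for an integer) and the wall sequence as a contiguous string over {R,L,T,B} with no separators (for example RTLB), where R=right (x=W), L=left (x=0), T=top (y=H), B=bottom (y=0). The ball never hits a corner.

Final position: (0,11/3)
Wall sequence: LBRTL

1. t=2 → L at (0,1); v=(3,-2)
2. t=1/2 → B at (3/2,0); v=(3,2)
3. t=11/6 → R at (7,11/3); v=(-3,2)
4. t=7/6 → T at (7/2,6); v=(-3,-2)
5. t=7/6 → L at (0,11/3); v=(3,-2)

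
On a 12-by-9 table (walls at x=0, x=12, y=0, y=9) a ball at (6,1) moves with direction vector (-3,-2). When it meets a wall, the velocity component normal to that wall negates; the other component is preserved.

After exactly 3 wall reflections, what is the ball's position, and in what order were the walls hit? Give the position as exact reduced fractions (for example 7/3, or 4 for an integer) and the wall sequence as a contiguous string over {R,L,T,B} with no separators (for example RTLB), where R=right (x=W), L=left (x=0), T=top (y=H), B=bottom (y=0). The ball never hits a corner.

1. t=1/2 → B at (9/2,0); v=(-3,2)
2. t=3/2 → L at (0,3); v=(3,2)
3. t=3 → T at (9,9); v=(3,-2)

Final position: (9,9)
Wall sequence: BLT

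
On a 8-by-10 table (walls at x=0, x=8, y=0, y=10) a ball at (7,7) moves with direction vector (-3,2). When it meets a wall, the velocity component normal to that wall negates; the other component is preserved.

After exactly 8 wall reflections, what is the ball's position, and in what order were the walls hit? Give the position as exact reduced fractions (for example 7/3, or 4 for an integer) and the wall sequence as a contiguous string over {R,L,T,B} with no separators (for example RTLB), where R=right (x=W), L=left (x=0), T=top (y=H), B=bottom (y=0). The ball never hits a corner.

1. t=3/2 → T at (5/2,10); v=(-3,-2)
2. t=5/6 → L at (0,25/3); v=(3,-2)
3. t=8/3 → R at (8,3); v=(-3,-2)
4. t=3/2 → B at (7/2,0); v=(-3,2)
5. t=7/6 → L at (0,7/3); v=(3,2)
6. t=8/3 → R at (8,23/3); v=(-3,2)
7. t=7/6 → T at (9/2,10); v=(-3,-2)
8. t=3/2 → L at (0,7); v=(3,-2)

Final position: (0,7)
Wall sequence: TLRBLRTL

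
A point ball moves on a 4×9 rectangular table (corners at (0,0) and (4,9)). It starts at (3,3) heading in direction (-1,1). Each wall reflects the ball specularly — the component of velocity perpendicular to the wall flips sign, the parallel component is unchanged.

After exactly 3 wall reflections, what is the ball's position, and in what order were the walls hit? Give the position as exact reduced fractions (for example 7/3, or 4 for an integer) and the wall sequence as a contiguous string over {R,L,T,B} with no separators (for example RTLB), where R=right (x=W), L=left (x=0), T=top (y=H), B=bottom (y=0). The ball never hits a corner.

1. t=3 → L at (0,6); v=(1,1)
2. t=3 → T at (3,9); v=(1,-1)
3. t=1 → R at (4,8); v=(-1,-1)

Final position: (4,8)
Wall sequence: LTR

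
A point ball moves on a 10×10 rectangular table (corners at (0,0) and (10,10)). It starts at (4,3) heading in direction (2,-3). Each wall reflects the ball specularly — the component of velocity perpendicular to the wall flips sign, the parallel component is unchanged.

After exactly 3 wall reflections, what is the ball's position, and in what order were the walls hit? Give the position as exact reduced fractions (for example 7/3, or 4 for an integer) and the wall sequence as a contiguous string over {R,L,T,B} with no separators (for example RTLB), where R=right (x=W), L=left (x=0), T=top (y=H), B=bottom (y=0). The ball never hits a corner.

1. t=1 → B at (6,0); v=(2,3)
2. t=2 → R at (10,6); v=(-2,3)
3. t=4/3 → T at (22/3,10); v=(-2,-3)

Final position: (22/3,10)
Wall sequence: BRT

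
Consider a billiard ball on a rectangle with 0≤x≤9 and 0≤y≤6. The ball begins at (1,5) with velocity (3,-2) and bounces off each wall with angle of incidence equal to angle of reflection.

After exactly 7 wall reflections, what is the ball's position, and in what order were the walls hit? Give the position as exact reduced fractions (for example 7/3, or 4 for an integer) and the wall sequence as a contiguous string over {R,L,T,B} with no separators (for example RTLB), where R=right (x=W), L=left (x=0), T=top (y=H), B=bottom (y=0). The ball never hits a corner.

Final position: (1/2,6)
Wall sequence: BRTLBRT

1. t=5/2 → B at (17/2,0); v=(3,2)
2. t=1/6 → R at (9,1/3); v=(-3,2)
3. t=17/6 → T at (1/2,6); v=(-3,-2)
4. t=1/6 → L at (0,17/3); v=(3,-2)
5. t=17/6 → B at (17/2,0); v=(3,2)
6. t=1/6 → R at (9,1/3); v=(-3,2)
7. t=17/6 → T at (1/2,6); v=(-3,-2)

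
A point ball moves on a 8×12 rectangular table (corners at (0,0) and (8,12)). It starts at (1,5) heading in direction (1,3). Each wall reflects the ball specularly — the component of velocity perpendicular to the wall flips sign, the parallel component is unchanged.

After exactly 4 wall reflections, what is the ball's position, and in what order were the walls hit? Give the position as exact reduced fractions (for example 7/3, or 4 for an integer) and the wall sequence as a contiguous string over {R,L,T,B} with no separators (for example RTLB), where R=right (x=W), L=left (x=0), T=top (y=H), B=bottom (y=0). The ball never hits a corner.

Final position: (14/3,12)
Wall sequence: TBRT

1. t=7/3 → T at (10/3,12); v=(1,-3)
2. t=4 → B at (22/3,0); v=(1,3)
3. t=2/3 → R at (8,2); v=(-1,3)
4. t=10/3 → T at (14/3,12); v=(-1,-3)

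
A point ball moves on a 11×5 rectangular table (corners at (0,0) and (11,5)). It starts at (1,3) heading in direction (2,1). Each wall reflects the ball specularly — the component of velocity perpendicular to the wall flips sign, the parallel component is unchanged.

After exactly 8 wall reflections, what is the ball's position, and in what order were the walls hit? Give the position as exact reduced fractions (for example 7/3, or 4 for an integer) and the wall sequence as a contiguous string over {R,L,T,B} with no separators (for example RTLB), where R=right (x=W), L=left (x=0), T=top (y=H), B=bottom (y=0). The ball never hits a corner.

1. t=2 → T at (5,5); v=(2,-1)
2. t=3 → R at (11,2); v=(-2,-1)
3. t=2 → B at (7,0); v=(-2,1)
4. t=7/2 → L at (0,7/2); v=(2,1)
5. t=3/2 → T at (3,5); v=(2,-1)
6. t=4 → R at (11,1); v=(-2,-1)
7. t=1 → B at (9,0); v=(-2,1)
8. t=9/2 → L at (0,9/2); v=(2,1)

Final position: (0,9/2)
Wall sequence: TRBLTRBL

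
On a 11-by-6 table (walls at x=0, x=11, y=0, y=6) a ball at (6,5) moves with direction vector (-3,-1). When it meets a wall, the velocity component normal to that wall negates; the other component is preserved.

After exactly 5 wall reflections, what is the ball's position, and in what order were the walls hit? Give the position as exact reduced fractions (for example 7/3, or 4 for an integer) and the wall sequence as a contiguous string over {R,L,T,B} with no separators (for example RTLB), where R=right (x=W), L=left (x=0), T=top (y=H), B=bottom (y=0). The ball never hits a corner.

1. t=2 → L at (0,3); v=(3,-1)
2. t=3 → B at (9,0); v=(3,1)
3. t=2/3 → R at (11,2/3); v=(-3,1)
4. t=11/3 → L at (0,13/3); v=(3,1)
5. t=5/3 → T at (5,6); v=(3,-1)

Final position: (5,6)
Wall sequence: LBRLT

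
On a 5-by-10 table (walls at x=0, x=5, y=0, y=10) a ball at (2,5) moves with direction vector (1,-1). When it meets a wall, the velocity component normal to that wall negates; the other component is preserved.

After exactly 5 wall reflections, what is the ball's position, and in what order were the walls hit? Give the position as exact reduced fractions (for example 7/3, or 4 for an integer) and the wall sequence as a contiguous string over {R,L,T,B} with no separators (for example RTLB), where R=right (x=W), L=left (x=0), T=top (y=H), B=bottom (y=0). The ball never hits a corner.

1. t=3 → R at (5,2); v=(-1,-1)
2. t=2 → B at (3,0); v=(-1,1)
3. t=3 → L at (0,3); v=(1,1)
4. t=5 → R at (5,8); v=(-1,1)
5. t=2 → T at (3,10); v=(-1,-1)

Final position: (3,10)
Wall sequence: RBLRT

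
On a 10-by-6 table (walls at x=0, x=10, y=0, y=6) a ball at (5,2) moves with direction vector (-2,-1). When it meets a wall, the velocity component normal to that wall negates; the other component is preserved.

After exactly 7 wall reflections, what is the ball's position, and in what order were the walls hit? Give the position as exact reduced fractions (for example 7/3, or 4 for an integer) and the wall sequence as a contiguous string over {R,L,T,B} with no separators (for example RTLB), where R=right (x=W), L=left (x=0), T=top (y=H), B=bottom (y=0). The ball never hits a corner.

1. t=2 → B at (1,0); v=(-2,1)
2. t=1/2 → L at (0,1/2); v=(2,1)
3. t=5 → R at (10,11/2); v=(-2,1)
4. t=1/2 → T at (9,6); v=(-2,-1)
5. t=9/2 → L at (0,3/2); v=(2,-1)
6. t=3/2 → B at (3,0); v=(2,1)
7. t=7/2 → R at (10,7/2); v=(-2,1)

Final position: (10,7/2)
Wall sequence: BLRTLBR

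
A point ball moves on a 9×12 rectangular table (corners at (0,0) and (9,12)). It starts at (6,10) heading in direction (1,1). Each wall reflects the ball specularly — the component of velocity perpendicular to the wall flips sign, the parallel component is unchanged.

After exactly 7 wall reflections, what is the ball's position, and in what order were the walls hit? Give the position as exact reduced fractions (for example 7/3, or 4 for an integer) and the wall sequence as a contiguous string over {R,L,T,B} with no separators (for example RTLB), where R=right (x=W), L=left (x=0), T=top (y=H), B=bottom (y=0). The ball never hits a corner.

Final position: (0,8)
Wall sequence: TRLBRTL

1. t=2 → T at (8,12); v=(1,-1)
2. t=1 → R at (9,11); v=(-1,-1)
3. t=9 → L at (0,2); v=(1,-1)
4. t=2 → B at (2,0); v=(1,1)
5. t=7 → R at (9,7); v=(-1,1)
6. t=5 → T at (4,12); v=(-1,-1)
7. t=4 → L at (0,8); v=(1,-1)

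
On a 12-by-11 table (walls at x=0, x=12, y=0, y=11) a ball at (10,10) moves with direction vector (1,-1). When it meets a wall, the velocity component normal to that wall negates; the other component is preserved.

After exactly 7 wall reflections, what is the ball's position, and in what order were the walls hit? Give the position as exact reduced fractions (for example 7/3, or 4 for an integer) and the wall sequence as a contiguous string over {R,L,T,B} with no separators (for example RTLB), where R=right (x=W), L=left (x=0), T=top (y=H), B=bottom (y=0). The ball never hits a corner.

Final position: (0,6)
Wall sequence: RBLTRBL

1. t=2 → R at (12,8); v=(-1,-1)
2. t=8 → B at (4,0); v=(-1,1)
3. t=4 → L at (0,4); v=(1,1)
4. t=7 → T at (7,11); v=(1,-1)
5. t=5 → R at (12,6); v=(-1,-1)
6. t=6 → B at (6,0); v=(-1,1)
7. t=6 → L at (0,6); v=(1,1)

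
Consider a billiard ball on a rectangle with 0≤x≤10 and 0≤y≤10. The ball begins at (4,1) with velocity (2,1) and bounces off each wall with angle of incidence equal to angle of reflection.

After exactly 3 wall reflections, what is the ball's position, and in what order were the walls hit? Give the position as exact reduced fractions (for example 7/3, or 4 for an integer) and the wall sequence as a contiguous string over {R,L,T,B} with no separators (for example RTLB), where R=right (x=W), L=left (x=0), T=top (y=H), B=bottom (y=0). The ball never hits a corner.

1. t=3 → R at (10,4); v=(-2,1)
2. t=5 → L at (0,9); v=(2,1)
3. t=1 → T at (2,10); v=(2,-1)

Final position: (2,10)
Wall sequence: RLT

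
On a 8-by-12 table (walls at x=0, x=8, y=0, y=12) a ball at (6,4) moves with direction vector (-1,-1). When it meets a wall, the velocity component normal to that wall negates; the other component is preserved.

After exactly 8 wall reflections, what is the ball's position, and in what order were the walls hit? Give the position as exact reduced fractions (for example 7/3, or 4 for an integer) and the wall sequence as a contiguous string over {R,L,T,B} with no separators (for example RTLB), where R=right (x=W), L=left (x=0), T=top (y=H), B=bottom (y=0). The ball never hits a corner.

1. t=4 → B at (2,0); v=(-1,1)
2. t=2 → L at (0,2); v=(1,1)
3. t=8 → R at (8,10); v=(-1,1)
4. t=2 → T at (6,12); v=(-1,-1)
5. t=6 → L at (0,6); v=(1,-1)
6. t=6 → B at (6,0); v=(1,1)
7. t=2 → R at (8,2); v=(-1,1)
8. t=8 → L at (0,10); v=(1,1)

Final position: (0,10)
Wall sequence: BLRTLBRL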